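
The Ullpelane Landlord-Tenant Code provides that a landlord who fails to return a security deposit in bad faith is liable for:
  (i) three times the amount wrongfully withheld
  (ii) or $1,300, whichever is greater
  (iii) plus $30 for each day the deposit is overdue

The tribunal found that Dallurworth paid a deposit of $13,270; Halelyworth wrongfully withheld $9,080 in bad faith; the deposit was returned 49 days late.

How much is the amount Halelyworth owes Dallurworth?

$28,710

Trebled: 3 × $9,080 = $27,240
Minimum $1,300: $27,240 meets the minimum, no increase.
Late-return penalty: 49 × $30 = $1,470
Damages plus late penalty: $27,240 + $1,470 = $28,710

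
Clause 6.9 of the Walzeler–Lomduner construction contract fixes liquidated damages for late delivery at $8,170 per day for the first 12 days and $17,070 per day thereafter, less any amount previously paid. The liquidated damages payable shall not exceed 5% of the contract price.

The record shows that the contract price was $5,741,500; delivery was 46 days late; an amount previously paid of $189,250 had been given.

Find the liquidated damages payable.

First 12 days: 12 × $8,170 = $98,040
Remaining days: (46 − 12) × $17,070 = $580,380
Accrued per-day damages: $98,040 + $580,380 = $678,420
Less amount previously paid: $678,420 − $189,250 = $489,170
Cap: 5% of $5,741,500 = $287,075
Cap at $287,075: $489,170 exceeds the cap → $287,075

Liquidated damages: $287,075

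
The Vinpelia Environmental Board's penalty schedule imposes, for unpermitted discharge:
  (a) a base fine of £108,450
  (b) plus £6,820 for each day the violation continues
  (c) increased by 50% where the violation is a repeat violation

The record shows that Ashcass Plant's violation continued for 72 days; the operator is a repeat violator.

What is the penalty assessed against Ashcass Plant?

Per-day component: 72 × £6,820 = £491,040
Base plus per-day: £108,450 + £491,040 = £599,490
Enhancement: 50% of £599,490 = £299,745
Enhanced fine: £599,490 + £299,745 = £899,235

£899,235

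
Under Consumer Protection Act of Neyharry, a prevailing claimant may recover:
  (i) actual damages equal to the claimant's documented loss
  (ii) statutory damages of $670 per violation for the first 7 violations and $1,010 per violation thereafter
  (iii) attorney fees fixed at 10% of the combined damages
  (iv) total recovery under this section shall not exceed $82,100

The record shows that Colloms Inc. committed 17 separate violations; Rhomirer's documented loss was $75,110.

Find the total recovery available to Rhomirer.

First 7 violations: 7 × $670 = $4,690
Remaining violations: (17 − 7) × $1,010 = $10,100
Statutory damages: $4,690 + $10,100 = $14,790
Combined damages: $75,110 + $14,790 = $89,900
Attorney fees: 10% of $89,900 = $8,990
Total before cap: $89,900 + $8,990 = $98,890
Cap at $82,100: $98,890 exceeds the cap → $82,100

$82,100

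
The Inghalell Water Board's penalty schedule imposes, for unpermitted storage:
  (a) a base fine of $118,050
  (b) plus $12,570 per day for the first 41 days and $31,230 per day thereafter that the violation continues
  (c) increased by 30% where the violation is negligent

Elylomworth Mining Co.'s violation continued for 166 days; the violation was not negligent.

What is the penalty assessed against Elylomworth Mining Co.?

First 41 days: 41 × $12,570 = $515,370
Remaining days: (166 − 41) × $31,230 = $3,903,750
Per-day component: $515,370 + $3,903,750 = $4,419,120
Base plus per-day: $118,050 + $4,419,120 = $4,537,170
The violation was not negligent: no 30% increase.

$4,537,170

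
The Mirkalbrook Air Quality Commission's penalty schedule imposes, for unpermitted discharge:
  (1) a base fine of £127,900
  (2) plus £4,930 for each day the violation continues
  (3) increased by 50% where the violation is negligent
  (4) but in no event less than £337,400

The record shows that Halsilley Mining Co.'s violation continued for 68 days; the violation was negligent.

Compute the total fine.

Per-day component: 68 × £4,930 = £335,240
Base plus per-day: £127,900 + £335,240 = £463,140
Enhancement: 50% of £463,140 = £231,570
Enhanced fine: £463,140 + £231,570 = £694,710
Minimum £337,400: £694,710 meets the minimum, no increase.

£694,710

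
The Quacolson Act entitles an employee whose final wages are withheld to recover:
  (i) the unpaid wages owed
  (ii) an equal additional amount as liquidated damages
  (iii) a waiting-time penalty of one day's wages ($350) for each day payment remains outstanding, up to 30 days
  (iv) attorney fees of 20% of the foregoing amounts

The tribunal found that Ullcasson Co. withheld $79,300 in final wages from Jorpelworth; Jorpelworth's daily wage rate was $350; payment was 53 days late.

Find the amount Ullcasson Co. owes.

$202,920

Liquidated damages (equal amount): $79,300
Penalty days: min(53, 30) = 30
Waiting-time penalty: 30 × $350 = $10,500
Subtotal: $79,300 + $79,300 + $10,500 = $169,100
Attorney fees: 20% of $169,100 = $33,820
Total award: $169,100 + $33,820 = $202,920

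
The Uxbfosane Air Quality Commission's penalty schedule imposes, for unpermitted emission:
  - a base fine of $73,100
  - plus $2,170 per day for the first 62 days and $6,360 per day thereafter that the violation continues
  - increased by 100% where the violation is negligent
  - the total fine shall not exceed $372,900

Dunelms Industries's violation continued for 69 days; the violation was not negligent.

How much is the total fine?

First 62 days: 62 × $2,170 = $134,540
Remaining days: (69 − 62) × $6,360 = $44,520
Per-day component: $134,540 + $44,520 = $179,060
Base plus per-day: $73,100 + $179,060 = $252,160
The violation was not negligent: no 100% increase.
Cap at $372,900: $252,160 is within the cap, no reduction.

$252,160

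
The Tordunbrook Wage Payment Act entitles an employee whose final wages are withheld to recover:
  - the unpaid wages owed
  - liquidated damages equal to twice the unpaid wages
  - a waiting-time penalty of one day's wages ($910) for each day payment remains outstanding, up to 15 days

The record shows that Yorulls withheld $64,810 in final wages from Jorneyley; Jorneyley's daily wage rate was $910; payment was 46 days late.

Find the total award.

$208,080

Doubled: 2 × $64,810 = $129,620
Penalty days: min(46, 15) = 15
Waiting-time penalty: 15 × $910 = $13,650
Total award: $64,810 + $129,620 + $13,650 = $208,080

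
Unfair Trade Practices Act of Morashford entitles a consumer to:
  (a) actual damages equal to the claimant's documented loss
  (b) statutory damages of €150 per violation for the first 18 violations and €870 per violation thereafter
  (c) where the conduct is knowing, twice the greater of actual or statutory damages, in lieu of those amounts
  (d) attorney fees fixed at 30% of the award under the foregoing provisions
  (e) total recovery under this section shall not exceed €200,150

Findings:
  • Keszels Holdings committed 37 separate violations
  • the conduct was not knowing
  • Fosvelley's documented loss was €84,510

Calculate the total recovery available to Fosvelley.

First 18 violations: 18 × €150 = €2,700
Remaining violations: (37 − 18) × €870 = €16,530
Statutory damages: €2,700 + €16,530 = €19,230
Conduct not knowing: the in-lieu enhancement does not apply.
Actual plus statutory damages: €84,510 + €19,230 = €103,740
Attorney fees: 30% of €103,740 = €31,122
Total before cap: €103,740 + €31,122 = €134,862
Cap at €200,150: €134,862 is within the cap, no reduction.

€134,862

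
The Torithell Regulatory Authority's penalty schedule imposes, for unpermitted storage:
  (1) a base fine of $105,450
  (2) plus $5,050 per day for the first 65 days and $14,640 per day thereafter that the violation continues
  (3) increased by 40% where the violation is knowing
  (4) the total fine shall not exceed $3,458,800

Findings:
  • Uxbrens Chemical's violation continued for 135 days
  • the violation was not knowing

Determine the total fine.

$1,458,500

First 65 days: 65 × $5,050 = $328,250
Remaining days: (135 − 65) × $14,640 = $1,024,800
Per-day component: $328,250 + $1,024,800 = $1,353,050
Base plus per-day: $105,450 + $1,353,050 = $1,458,500
The violation was not knowing: no 40% increase.
Cap at $3,458,800: $1,458,500 is within the cap, no reduction.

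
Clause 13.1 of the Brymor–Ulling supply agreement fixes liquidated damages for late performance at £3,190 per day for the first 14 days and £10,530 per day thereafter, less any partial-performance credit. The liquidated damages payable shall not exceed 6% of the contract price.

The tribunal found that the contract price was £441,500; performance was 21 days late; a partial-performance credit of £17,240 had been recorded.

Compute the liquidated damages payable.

First 14 days: 14 × £3,190 = £44,660
Remaining days: (21 − 14) × £10,530 = £73,710
Accrued per-day damages: £44,660 + £73,710 = £118,370
Less partial-performance credit: £118,370 − £17,240 = £101,130
Cap: 6% of £441,500 = £26,490
Cap at £26,490: £101,130 exceeds the cap → £26,490

£26,490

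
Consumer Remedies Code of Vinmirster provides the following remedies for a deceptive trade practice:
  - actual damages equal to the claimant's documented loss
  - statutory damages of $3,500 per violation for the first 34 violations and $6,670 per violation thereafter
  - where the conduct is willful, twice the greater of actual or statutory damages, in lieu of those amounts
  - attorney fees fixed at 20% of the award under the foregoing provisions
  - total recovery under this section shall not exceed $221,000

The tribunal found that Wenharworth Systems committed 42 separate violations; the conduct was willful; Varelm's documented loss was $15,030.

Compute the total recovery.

First 34 violations: 34 × $3,500 = $119,000
Remaining violations: (42 − 34) × $6,670 = $53,360
Statutory damages: $119,000 + $53,360 = $172,360
Greater of actual damages ($15,030) or statutory damages ($172,360): $172,360
Doubled: 2 × $172,360 = $344,720
Attorney fees: 20% of $344,720 = $68,944
Total before cap: $344,720 + $68,944 = $413,664
Cap at $221,000: $413,664 exceeds the cap → $221,000

$221,000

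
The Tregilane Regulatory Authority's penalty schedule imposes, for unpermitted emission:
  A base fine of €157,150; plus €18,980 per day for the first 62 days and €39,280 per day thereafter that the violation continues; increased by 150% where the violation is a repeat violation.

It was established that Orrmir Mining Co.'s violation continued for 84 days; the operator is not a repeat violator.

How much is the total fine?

First 62 days: 62 × €18,980 = €1,176,760
Remaining days: (84 − 62) × €39,280 = €864,160
Per-day component: €1,176,760 + €864,160 = €2,040,920
Base plus per-day: €157,150 + €2,040,920 = €2,198,070
The operator is not a repeat violator: no 150% increase.

€2,198,070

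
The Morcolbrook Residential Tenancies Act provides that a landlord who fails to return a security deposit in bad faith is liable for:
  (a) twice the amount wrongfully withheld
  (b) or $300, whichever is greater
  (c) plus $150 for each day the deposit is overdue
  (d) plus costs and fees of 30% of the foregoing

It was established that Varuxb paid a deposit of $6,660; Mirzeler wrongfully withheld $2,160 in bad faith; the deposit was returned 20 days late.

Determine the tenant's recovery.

$9,516

Doubled: 2 × $2,160 = $4,320
Minimum $300: $4,320 meets the minimum, no increase.
Late-return penalty: 20 × $150 = $3,000
Damages plus late penalty: $4,320 + $3,000 = $7,320
Costs and fees: 30% of $7,320 = $2,196
Total recovery: $7,320 + $2,196 = $9,516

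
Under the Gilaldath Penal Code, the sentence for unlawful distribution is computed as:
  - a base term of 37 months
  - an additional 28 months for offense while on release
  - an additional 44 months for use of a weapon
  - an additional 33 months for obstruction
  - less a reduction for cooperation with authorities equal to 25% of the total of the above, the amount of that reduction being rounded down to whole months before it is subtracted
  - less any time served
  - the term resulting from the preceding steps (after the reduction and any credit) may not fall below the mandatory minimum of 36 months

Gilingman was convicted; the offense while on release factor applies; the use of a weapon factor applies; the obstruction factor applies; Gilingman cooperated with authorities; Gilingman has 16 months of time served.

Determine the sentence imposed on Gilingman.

91 months

Offense while on release enhancement: +28 months
Use of a weapon enhancement: +44 months
Obstruction enhancement: +33 months
Adjusted term: 37 months + 28 months + 44 months + 33 months = 142 months
Cooperation with authorities reduction: 25% of 142 months = 35 months (rounded down)
After reduction: 142 − 35 = 107 months
Less time served: 107 months − 16 months = 91 months
Minimum 36 months: 91 months meets the minimum, no increase.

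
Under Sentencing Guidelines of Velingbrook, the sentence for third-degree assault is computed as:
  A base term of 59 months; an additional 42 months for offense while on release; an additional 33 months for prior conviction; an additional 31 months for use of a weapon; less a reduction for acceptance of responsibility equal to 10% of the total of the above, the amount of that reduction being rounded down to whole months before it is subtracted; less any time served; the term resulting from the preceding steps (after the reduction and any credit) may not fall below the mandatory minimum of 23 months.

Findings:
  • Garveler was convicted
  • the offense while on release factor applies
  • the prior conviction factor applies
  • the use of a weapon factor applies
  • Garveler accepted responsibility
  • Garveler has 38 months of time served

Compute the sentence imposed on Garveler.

111 months

Offense while on release enhancement: +42 months
Prior conviction enhancement: +33 months
Use of a weapon enhancement: +31 months
Adjusted term: 59 months + 42 months + 33 months + 31 months = 165 months
Acceptance of responsibility reduction: 10% of 165 months = 16 months (rounded down)
After reduction: 165 − 16 = 149 months
Less time served: 149 months − 38 months = 111 months
Minimum 23 months: 111 months meets the minimum, no increase.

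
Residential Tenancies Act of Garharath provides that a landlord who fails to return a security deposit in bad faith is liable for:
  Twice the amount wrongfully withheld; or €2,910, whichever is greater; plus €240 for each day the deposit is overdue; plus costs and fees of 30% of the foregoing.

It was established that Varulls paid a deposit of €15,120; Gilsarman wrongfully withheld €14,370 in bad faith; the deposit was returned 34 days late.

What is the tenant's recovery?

€47,970

Doubled: 2 × €14,370 = €28,740
Minimum €2,910: €28,740 meets the minimum, no increase.
Late-return penalty: 34 × €240 = €8,160
Damages plus late penalty: €28,740 + €8,160 = €36,900
Costs and fees: 30% of €36,900 = €11,070
Total recovery: €36,900 + €11,070 = €47,970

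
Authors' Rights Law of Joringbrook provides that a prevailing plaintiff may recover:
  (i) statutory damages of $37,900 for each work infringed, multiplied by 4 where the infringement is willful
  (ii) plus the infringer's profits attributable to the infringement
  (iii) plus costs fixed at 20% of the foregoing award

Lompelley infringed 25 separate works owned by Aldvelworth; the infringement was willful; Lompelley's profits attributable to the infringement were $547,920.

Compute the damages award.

$5,205,504

Statutory damages: 25 × $37,900 = $947,500
Multiplied by 4: 4 × $947,500 = $3,790,000
Combined award: $3,790,000 + $547,920 = $4,337,920
Costs: 20% of $4,337,920 = $867,584
Award plus costs: $4,337,920 + $867,584 = $5,205,504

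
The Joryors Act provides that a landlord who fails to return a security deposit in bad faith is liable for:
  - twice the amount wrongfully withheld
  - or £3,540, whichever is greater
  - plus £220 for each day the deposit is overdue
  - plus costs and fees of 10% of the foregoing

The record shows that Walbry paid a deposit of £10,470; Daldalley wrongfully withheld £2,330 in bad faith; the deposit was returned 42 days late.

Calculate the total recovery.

Doubled: 2 × £2,330 = £4,660
Minimum £3,540: £4,660 meets the minimum, no increase.
Late-return penalty: 42 × £220 = £9,240
Damages plus late penalty: £4,660 + £9,240 = £13,900
Costs and fees: 10% of £13,900 = £1,390
Total recovery: £13,900 + £1,390 = £15,290

£15,290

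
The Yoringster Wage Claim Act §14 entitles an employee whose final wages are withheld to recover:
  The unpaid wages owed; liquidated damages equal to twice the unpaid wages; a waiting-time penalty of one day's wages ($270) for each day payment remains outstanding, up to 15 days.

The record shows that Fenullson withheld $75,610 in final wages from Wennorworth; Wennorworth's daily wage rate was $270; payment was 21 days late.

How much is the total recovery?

Doubled: 2 × $75,610 = $151,220
Penalty days: min(21, 15) = 15
Waiting-time penalty: 15 × $270 = $4,050
Total award: $75,610 + $151,220 + $4,050 = $230,880

$230,880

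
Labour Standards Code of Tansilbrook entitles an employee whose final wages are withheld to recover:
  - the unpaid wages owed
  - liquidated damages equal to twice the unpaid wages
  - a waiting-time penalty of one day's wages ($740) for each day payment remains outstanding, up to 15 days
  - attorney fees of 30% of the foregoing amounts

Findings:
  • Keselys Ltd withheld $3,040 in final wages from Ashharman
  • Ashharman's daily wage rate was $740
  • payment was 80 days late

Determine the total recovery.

Total award: $26,286

Doubled: 2 × $3,040 = $6,080
Penalty days: min(80, 15) = 15
Waiting-time penalty: 15 × $740 = $11,100
Subtotal: $3,040 + $6,080 + $11,100 = $20,220
Attorney fees: 30% of $20,220 = $6,066
Total award: $20,220 + $6,066 = $26,286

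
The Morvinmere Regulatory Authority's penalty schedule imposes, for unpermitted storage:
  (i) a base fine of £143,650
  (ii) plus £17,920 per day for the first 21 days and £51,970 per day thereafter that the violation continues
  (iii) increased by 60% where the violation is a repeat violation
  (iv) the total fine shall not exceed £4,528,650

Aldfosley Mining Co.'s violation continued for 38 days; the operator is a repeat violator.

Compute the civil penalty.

First 21 days: 21 × £17,920 = £376,320
Remaining days: (38 − 21) × £51,970 = £883,490
Per-day component: £376,320 + £883,490 = £1,259,810
Base plus per-day: £143,650 + £1,259,810 = £1,403,460
Enhancement: 60% of £1,403,460 = £842,076
Enhanced fine: £1,403,460 + £842,076 = £2,245,536
Cap at £4,528,650: £2,245,536 is within the cap, no reduction.

£2,245,536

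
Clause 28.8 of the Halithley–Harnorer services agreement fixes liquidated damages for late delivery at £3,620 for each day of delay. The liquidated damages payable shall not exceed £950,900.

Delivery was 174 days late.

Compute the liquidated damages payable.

Per-day damages: 174 × £3,620 = £629,880
Cap at £950,900: £629,880 is within the cap, no reduction.

£629,880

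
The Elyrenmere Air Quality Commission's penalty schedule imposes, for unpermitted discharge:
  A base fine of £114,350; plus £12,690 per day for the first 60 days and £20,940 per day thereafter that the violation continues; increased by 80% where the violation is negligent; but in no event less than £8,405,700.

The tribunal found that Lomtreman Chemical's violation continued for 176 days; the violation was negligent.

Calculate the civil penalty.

First 60 days: 60 × £12,690 = £761,400
Remaining days: (176 − 60) × £20,940 = £2,429,040
Per-day component: £761,400 + £2,429,040 = £3,190,440
Base plus per-day: £114,350 + £3,190,440 = £3,304,790
Enhancement: 80% of £3,304,790 = £2,643,832
Enhanced fine: £3,304,790 + £2,643,832 = £5,948,622
Minimum £8,405,700: £5,948,622 is below the minimum → £8,405,700

£8,405,700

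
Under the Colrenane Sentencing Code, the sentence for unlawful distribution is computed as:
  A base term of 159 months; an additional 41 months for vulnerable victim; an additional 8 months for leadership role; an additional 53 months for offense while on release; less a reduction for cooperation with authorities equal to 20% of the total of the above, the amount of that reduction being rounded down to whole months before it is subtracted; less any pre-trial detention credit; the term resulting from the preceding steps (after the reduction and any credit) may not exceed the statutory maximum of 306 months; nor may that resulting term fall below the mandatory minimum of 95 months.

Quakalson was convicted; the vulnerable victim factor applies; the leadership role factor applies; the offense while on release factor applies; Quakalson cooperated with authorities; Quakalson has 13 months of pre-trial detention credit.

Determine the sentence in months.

Vulnerable victim enhancement: +41 months
Leadership role enhancement: +8 months
Offense while on release enhancement: +53 months
Adjusted term: 159 months + 41 months + 8 months + 53 months = 261 months
Cooperation with authorities reduction: 20% of 261 months = 52 months (rounded down)
After reduction: 261 − 52 = 209 months
Less pre-trial detention credit: 209 months − 13 months = 196 months
Cap at 306 months: 196 months is within the cap, no reduction.
Minimum 95 months: 196 months meets the minimum, no increase.

196 months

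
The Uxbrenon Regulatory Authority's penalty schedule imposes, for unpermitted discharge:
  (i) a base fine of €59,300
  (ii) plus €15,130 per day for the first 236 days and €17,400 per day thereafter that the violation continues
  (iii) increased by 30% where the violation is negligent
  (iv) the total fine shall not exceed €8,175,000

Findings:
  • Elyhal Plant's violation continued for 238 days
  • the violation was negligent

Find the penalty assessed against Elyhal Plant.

€4,764,214

First 236 days: 236 × €15,130 = €3,570,680
Remaining days: (238 − 236) × €17,400 = €34,800
Per-day component: €3,570,680 + €34,800 = €3,605,480
Base plus per-day: €59,300 + €3,605,480 = €3,664,780
Enhancement: 30% of €3,664,780 = €1,099,434
Enhanced fine: €3,664,780 + €1,099,434 = €4,764,214
Cap at €8,175,000: €4,764,214 is within the cap, no reduction.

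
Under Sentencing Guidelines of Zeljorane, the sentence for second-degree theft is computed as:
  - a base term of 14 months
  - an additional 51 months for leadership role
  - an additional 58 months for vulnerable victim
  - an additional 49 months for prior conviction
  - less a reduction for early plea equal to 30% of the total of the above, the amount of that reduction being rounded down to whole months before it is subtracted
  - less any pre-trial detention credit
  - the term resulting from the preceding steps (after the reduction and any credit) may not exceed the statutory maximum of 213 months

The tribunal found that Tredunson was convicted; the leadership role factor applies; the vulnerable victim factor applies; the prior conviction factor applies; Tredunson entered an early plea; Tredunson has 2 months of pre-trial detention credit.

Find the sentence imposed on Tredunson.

Leadership role enhancement: +51 months
Vulnerable victim enhancement: +58 months
Prior conviction enhancement: +49 months
Adjusted term: 14 months + 51 months + 58 months + 49 months = 172 months
Early plea reduction: 30% of 172 months = 51 months (rounded down)
After reduction: 172 − 51 = 121 months
Less pre-trial detention credit: 121 months − 2 months = 119 months
Cap at 213 months: 119 months is within the cap, no reduction.

119 months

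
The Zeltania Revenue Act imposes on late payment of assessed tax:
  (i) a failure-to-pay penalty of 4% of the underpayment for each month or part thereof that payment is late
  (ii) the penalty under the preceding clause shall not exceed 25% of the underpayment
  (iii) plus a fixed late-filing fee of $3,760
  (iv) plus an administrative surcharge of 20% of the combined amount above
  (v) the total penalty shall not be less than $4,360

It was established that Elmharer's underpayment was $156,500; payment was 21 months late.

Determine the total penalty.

Penalty: $51,462

Accrued rate: 4% × 21 = 84%, capped at 25% → 25%
Failure-to-pay penalty: 25% of $156,500 = $39,125
Penalty before surcharge: $39,125 + $3,760 = $42,885
Administrative surcharge: 20% of $42,885 = $8,577
Total penalty: $42,885 + $8,577 = $51,462
Minimum $4,360: $51,462 meets the minimum, no increase.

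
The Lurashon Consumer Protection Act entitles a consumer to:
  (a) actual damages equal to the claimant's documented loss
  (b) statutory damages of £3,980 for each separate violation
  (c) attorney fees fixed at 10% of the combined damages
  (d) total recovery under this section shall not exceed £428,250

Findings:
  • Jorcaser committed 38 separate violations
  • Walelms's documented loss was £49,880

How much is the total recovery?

£221,232

Statutory damages: 38 × £3,980 = £151,240
Combined damages: £49,880 + £151,240 = £201,120
Attorney fees: 10% of £201,120 = £20,112
Total before cap: £201,120 + £20,112 = £221,232
Cap at £428,250: £221,232 is within the cap, no reduction.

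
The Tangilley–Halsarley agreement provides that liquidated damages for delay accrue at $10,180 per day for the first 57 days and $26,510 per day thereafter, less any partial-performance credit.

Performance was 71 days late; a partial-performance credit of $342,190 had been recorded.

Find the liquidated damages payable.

First 57 days: 57 × $10,180 = $580,260
Remaining days: (71 − 57) × $26,510 = $371,140
Accrued per-day damages: $580,260 + $371,140 = $951,400
Less partial-performance credit: $951,400 − $342,190 = $609,210

$609,210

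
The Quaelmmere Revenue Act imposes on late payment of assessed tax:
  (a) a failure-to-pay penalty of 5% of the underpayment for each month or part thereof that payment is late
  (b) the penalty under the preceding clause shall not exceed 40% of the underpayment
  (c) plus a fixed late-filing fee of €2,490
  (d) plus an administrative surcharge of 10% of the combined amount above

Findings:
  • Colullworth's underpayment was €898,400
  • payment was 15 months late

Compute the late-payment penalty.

€398,035

Accrued rate: 5% × 15 = 75%, capped at 40% → 40%
Failure-to-pay penalty: 40% of €898,400 = €359,360
Penalty before surcharge: €359,360 + €2,490 = €361,850
Administrative surcharge: 10% of €361,850 = €36,185
Total penalty: €361,850 + €36,185 = €398,035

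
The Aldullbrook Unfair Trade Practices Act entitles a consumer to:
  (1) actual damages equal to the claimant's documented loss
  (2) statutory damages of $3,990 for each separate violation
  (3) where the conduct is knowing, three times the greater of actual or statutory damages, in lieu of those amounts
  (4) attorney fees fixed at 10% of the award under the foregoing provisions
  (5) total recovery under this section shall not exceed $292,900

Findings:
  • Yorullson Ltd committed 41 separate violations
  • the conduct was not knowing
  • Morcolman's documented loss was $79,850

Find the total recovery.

$267,784

Statutory damages: 41 × $3,990 = $163,590
Conduct not knowing: the in-lieu enhancement does not apply.
Actual plus statutory damages: $79,850 + $163,590 = $243,440
Attorney fees: 10% of $243,440 = $24,344
Total before cap: $243,440 + $24,344 = $267,784
Cap at $292,900: $267,784 is within the cap, no reduction.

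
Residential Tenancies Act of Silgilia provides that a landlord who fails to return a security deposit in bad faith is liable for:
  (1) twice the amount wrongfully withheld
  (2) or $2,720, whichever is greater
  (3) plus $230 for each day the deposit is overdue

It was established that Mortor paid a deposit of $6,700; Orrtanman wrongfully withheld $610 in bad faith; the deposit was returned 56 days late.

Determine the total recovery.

Doubled: 2 × $610 = $1,220
Minimum $2,720: $1,220 is below the minimum → $2,720
Late-return penalty: 56 × $230 = $12,880
Damages plus late penalty: $2,720 + $12,880 = $15,600

Recovery: $15,600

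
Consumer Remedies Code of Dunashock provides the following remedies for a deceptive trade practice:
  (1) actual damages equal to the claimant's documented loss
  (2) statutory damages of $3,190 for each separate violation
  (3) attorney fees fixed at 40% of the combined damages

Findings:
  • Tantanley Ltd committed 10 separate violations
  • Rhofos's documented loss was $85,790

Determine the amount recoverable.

Statutory damages: 10 × $3,190 = $31,900
Combined damages: $85,790 + $31,900 = $117,690
Attorney fees: 40% of $117,690 = $47,076
Total recovery: $117,690 + $47,076 = $164,766

Total recovery: $164,766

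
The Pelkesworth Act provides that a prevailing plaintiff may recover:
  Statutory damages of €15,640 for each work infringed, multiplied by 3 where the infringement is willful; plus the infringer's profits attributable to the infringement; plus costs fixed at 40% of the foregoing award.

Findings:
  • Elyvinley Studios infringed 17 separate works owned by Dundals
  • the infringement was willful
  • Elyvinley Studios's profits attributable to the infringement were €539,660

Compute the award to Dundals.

Statutory damages: 17 × €15,640 = €265,880
Trebled: 3 × €265,880 = €797,640
Combined award: €797,640 + €539,660 = €1,337,300
Costs: 40% of €1,337,300 = €534,920
Award plus costs: €1,337,300 + €534,920 = €1,872,220

€1,872,220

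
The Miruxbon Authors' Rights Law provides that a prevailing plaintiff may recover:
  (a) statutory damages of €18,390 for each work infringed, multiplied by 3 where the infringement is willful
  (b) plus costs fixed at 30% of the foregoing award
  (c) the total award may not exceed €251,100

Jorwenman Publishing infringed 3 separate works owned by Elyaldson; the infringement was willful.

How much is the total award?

Statutory damages: 3 × €18,390 = €55,170
Trebled: 3 × €55,170 = €165,510
Costs: 30% of €165,510 = €49,653
Award plus costs: €165,510 + €49,653 = €215,163
Cap at €251,100: €215,163 is within the cap, no reduction.

€215,163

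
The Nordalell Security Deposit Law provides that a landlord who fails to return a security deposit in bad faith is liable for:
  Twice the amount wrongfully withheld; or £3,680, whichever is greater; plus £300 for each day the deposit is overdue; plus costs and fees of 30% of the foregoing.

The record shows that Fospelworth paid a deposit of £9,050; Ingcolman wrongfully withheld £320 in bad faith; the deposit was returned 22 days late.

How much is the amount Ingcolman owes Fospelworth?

Doubled: 2 × £320 = £640
Minimum £3,680: £640 is below the minimum → £3,680
Late-return penalty: 22 × £300 = £6,600
Damages plus late penalty: £3,680 + £6,600 = £10,280
Costs and fees: 30% of £10,280 = £3,084
Total recovery: £10,280 + £3,084 = £13,364

£13,364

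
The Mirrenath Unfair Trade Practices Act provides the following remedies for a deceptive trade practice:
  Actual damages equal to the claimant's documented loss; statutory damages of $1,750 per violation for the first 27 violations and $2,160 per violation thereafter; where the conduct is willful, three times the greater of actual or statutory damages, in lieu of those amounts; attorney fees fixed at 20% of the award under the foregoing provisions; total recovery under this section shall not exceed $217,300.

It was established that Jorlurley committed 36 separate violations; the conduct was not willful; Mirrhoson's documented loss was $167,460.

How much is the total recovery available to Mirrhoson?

$217,300

First 27 violations: 27 × $1,750 = $47,250
Remaining violations: (36 − 27) × $2,160 = $19,440
Statutory damages: $47,250 + $19,440 = $66,690
Conduct not willful: the in-lieu enhancement does not apply.
Actual plus statutory damages: $167,460 + $66,690 = $234,150
Attorney fees: 20% of $234,150 = $46,830
Total before cap: $234,150 + $46,830 = $280,980
Cap at $217,300: $280,980 exceeds the cap → $217,300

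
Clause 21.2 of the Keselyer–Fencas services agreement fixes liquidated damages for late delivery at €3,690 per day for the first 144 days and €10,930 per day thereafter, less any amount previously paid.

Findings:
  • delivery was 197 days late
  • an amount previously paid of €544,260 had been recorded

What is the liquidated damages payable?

First 144 days: 144 × €3,690 = €531,360
Remaining days: (197 − 144) × €10,930 = €579,290
Accrued per-day damages: €531,360 + €579,290 = €1,110,650
Less amount previously paid: €1,110,650 − €544,260 = €566,390

€566,390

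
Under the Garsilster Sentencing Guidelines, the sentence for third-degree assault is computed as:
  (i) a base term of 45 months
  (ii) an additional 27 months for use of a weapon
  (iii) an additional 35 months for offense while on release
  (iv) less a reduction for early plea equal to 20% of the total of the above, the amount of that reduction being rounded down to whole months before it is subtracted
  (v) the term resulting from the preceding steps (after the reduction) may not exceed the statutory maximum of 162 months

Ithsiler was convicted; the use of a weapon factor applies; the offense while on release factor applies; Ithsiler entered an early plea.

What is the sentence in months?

Use of a weapon enhancement: +27 months
Offense while on release enhancement: +35 months
Adjusted term: 45 months + 27 months + 35 months = 107 months
Early plea reduction: 20% of 107 months = 21 months (rounded down)
After reduction: 107 − 21 = 86 months
Cap at 162 months: 86 months is within the cap, no reduction.

86 months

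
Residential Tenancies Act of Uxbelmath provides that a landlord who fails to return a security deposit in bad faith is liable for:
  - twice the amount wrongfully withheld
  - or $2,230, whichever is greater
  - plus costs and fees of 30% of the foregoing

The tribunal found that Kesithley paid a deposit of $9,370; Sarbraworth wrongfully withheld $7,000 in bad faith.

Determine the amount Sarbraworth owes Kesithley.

Doubled: 2 × $7,000 = $14,000
Minimum $2,230: $14,000 meets the minimum, no increase.
Costs and fees: 30% of $14,000 = $4,200
Total recovery: $14,000 + $4,200 = $18,200

$18,200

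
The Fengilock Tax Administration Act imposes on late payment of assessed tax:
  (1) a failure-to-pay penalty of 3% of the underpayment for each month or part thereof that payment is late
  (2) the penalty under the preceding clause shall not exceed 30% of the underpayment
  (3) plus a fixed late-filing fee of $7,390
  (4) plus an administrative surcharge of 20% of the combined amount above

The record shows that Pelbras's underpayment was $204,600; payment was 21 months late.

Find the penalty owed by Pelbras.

Accrued rate: 3% × 21 = 63%, capped at 30% → 30%
Failure-to-pay penalty: 30% of $204,600 = $61,380
Penalty before surcharge: $61,380 + $7,390 = $68,770
Administrative surcharge: 20% of $68,770 = $13,754
Total penalty: $68,770 + $13,754 = $82,524

$82,524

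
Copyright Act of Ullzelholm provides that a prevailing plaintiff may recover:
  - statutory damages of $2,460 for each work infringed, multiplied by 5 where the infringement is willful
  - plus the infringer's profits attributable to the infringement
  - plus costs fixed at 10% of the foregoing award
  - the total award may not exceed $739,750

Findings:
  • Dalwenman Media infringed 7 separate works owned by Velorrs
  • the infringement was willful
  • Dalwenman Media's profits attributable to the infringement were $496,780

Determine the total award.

$641,168

Statutory damages: 7 × $2,460 = $17,220
Multiplied by 5: 5 × $17,220 = $86,100
Combined award: $86,100 + $496,780 = $582,880
Costs: 10% of $582,880 = $58,288
Award plus costs: $582,880 + $58,288 = $641,168
Cap at $739,750: $641,168 is within the cap, no reduction.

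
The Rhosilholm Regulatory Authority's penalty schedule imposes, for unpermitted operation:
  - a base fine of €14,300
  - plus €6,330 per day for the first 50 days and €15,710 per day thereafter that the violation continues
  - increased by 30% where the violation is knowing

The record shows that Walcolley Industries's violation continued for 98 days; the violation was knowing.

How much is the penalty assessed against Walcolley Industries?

€1,410,344

First 50 days: 50 × €6,330 = €316,500
Remaining days: (98 − 50) × €15,710 = €754,080
Per-day component: €316,500 + €754,080 = €1,070,580
Base plus per-day: €14,300 + €1,070,580 = €1,084,880
Enhancement: 30% of €1,084,880 = €325,464
Enhanced fine: €1,084,880 + €325,464 = €1,410,344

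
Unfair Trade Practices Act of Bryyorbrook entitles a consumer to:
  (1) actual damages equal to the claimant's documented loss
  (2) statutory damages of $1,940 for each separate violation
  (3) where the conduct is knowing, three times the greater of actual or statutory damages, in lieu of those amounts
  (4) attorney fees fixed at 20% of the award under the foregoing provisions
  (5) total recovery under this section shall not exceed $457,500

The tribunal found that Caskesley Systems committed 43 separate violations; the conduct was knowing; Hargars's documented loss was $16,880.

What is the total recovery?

Statutory damages: 43 × $1,940 = $83,420
Greater of actual damages ($16,880) or statutory damages ($83,420): $83,420
Trebled: 3 × $83,420 = $250,260
Attorney fees: 20% of $250,260 = $50,052
Total before cap: $250,260 + $50,052 = $300,312
Cap at $457,500: $300,312 is within the cap, no reduction.

$300,312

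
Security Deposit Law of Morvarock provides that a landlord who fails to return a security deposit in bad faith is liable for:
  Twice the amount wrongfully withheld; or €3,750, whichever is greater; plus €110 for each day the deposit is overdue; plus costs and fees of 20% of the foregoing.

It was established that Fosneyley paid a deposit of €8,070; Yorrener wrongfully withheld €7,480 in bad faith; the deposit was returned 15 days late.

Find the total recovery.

€19,932

Doubled: 2 × €7,480 = €14,960
Minimum €3,750: €14,960 meets the minimum, no increase.
Late-return penalty: 15 × €110 = €1,650
Damages plus late penalty: €14,960 + €1,650 = €16,610
Costs and fees: 20% of €16,610 = €3,322
Total recovery: €16,610 + €3,322 = €19,932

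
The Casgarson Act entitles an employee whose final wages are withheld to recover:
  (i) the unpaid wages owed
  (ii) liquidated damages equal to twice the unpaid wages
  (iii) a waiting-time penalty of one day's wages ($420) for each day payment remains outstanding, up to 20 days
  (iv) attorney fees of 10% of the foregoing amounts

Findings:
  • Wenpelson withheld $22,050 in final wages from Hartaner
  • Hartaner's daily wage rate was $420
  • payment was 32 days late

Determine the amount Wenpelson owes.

Total award: $82,005

Doubled: 2 × $22,050 = $44,100
Penalty days: min(32, 20) = 20
Waiting-time penalty: 20 × $420 = $8,400
Subtotal: $22,050 + $44,100 + $8,400 = $74,550
Attorney fees: 10% of $74,550 = $7,455
Total award: $74,550 + $7,455 = $82,005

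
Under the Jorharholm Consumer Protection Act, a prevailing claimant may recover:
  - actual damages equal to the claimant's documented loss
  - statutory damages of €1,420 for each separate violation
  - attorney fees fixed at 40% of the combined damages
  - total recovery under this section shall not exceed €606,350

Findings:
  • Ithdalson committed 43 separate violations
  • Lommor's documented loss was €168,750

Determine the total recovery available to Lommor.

Statutory damages: 43 × €1,420 = €61,060
Combined damages: €168,750 + €61,060 = €229,810
Attorney fees: 40% of €229,810 = €91,924
Total before cap: €229,810 + €91,924 = €321,734
Cap at €606,350: €321,734 is within the cap, no reduction.

€321,734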